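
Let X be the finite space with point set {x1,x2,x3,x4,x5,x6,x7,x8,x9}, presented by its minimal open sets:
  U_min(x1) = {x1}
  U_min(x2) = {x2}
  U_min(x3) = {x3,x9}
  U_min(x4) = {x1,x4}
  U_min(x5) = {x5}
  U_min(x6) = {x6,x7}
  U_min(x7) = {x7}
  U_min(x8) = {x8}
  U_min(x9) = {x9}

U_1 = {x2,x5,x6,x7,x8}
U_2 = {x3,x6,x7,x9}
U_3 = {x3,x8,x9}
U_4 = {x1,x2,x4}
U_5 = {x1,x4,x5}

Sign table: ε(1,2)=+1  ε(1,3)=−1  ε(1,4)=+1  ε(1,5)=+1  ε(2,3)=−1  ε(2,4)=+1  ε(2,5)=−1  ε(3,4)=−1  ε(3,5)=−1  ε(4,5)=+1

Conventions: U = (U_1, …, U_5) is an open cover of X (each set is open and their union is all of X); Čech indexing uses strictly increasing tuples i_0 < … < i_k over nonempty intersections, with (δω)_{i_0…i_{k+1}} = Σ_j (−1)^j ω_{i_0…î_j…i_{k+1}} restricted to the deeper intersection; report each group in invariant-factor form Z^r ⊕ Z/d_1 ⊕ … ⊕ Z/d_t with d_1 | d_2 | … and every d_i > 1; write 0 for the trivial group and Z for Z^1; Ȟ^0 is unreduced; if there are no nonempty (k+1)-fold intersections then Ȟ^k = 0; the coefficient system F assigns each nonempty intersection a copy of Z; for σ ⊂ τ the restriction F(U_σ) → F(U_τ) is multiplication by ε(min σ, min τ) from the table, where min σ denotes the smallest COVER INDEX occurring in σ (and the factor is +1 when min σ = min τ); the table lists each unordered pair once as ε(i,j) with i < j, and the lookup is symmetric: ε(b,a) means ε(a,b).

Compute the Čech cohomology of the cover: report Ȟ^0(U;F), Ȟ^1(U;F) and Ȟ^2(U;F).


intersection data:
  U12={x6,x7} U13={x8} U14={x2} U15={x5} U23={x3,x9} U45={x1,x4}
C dims 5,6; δ0: rk 4, SNF 1^4
Ȟ^0 = (5 − 4) − 0 = 1, so Ȟ^0 ≅ Z
Ȟ^1 = (6 − 0) − 4 = 2, so Ȟ^1 ≅ Z^2
Ȟ^2 = (0 − 0) − 0 = 0, so Ȟ^2 ≅ 0

Ȟ^0(U;F) ≅ Z, Ȟ^1(U;F) ≅ Z^2, Ȟ^2(U;F) ≅ 0


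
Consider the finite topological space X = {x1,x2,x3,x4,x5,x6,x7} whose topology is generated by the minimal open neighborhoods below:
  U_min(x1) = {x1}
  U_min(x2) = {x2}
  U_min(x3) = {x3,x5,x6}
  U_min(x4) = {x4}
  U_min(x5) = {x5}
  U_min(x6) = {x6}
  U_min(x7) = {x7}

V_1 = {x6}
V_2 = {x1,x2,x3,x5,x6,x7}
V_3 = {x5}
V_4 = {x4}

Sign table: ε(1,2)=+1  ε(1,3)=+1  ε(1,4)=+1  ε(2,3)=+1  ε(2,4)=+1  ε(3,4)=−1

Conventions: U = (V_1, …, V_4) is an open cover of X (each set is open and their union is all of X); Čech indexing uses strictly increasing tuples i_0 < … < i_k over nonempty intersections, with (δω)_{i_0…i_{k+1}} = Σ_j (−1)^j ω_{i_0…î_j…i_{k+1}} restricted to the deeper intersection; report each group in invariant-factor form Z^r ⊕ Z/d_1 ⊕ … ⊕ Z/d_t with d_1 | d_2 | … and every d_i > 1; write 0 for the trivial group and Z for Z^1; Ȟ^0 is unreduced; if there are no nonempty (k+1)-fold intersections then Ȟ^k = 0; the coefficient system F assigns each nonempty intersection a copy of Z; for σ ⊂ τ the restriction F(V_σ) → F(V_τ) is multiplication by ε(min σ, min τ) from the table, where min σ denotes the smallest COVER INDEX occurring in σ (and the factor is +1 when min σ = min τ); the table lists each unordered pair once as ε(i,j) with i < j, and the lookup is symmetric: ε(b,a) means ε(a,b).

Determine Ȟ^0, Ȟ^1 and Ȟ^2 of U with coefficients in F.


nerve simplices:
  V12={x6} V23={x5}
C dims 4,2; δ0: rk 2, SNF 1^2
degree 0: 4−2−0 = 2 → Ȟ^0 ≅ Z^2
degree 1: 2−0−2 = 0 → Ȟ^1 ≅ 0
degree 2: 0−0−0 = 0 → Ȟ^2 ≅ 0

Ȟ^0 ≅ Z^2; Ȟ^1 ≅ 0; Ȟ^2 ≅ 0


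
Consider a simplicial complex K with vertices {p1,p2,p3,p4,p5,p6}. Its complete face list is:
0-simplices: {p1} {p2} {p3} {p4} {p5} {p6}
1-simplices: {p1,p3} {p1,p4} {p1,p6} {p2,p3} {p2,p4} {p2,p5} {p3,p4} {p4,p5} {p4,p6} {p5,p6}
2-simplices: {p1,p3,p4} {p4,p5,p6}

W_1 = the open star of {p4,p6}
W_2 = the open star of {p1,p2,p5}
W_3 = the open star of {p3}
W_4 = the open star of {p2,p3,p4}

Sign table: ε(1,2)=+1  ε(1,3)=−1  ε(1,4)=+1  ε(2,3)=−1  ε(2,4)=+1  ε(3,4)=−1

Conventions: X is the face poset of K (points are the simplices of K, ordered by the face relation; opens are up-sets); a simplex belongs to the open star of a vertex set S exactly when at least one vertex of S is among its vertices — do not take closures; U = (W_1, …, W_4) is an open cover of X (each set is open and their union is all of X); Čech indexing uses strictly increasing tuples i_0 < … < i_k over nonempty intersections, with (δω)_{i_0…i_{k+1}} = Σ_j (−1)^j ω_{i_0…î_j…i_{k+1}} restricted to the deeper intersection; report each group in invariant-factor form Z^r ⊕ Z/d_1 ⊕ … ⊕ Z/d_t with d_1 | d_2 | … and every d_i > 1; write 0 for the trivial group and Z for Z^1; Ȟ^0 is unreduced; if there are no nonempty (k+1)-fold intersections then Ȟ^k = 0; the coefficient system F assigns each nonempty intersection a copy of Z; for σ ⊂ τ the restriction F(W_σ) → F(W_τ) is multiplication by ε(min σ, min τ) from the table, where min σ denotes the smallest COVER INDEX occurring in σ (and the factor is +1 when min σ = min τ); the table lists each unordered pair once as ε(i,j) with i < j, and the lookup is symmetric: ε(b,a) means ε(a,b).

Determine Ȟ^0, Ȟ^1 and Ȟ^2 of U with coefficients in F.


Ȟ^0(U;F) ≅ Z,  Ȟ^1(U;F) ≅ 0,  Ȟ^2(U;F) ≅ 0

cover nerve:
  W1={{p4},{p6},{p1,p4},{p1,p6},{p2,p4},{p3,p4},{p4,p5},{p4,p6},{p5,p6},{p1,p3,p4},{p4,p5,p6}} W2={{p1},{p2},{p5},{p1,p3},{p1,p4},{p1,p6},{p2,p3},{p2,p4},{p2,p5},{p4,p5},{p5,p6},{p1,p3,p4},{p4,p5,p6}} W3={{p3},{p1,p3},{p2,p3},{p3,p4},{p1,p3,p4}} W4={{p2},{p3},{p4},{p1,p3},{p1,p4},{p2,p3},{p2,p4},{p2,p5},{p3,p4},{p4,p5},{p4,p6},{p1,p3,p4},{p4,p5,p6}}
  W12={{p1,p4},{p1,p6},{p2,p4},{p4,p5},{p5,p6},{p1,p3,p4},{p4,p5,p6}} W13={{p3,p4},{p1,p3,p4}} W14={{p4},{p1,p4},{p2,p4},{p3,p4},{p4,p5},{p4,p6},{p1,p3,p4},{p4,p5,p6}} W23={{p1,p3},{p2,p3},{p1,p3,p4}} W24={{p2},{p1,p3},{p1,p4},{p2,p3},{p2,p4},{p2,p5},{p4,p5},{p1,p3,p4},{p4,p5,p6}} W34={{p3},{p1,p3},{p2,p3},{p3,p4},{p1,p3,p4}}
  W123={{p1,p3,p4}} W124={{p1,p4},{p2,p4},{p4,p5},{p1,p3,p4},{p4,p5,p6}} W134={{p3,p4},{p1,p3,p4}} W234={{p1,p3},{p2,p3},{p1,p3,p4}}
  W1234={{p1,p3,p4}}
C dims 4,6,4,1; δ0: rk 3, SNF 1^3; δ1: rk 3, SNF 1^3; δ2: rk 1, SNF 1^1
Ȟ^0: (4−3)−0=1 ⇒ Z
Ȟ^1: (6−3)−3=0 ⇒ 0
Ȟ^2: (4−1)−3=0 ⇒ 0


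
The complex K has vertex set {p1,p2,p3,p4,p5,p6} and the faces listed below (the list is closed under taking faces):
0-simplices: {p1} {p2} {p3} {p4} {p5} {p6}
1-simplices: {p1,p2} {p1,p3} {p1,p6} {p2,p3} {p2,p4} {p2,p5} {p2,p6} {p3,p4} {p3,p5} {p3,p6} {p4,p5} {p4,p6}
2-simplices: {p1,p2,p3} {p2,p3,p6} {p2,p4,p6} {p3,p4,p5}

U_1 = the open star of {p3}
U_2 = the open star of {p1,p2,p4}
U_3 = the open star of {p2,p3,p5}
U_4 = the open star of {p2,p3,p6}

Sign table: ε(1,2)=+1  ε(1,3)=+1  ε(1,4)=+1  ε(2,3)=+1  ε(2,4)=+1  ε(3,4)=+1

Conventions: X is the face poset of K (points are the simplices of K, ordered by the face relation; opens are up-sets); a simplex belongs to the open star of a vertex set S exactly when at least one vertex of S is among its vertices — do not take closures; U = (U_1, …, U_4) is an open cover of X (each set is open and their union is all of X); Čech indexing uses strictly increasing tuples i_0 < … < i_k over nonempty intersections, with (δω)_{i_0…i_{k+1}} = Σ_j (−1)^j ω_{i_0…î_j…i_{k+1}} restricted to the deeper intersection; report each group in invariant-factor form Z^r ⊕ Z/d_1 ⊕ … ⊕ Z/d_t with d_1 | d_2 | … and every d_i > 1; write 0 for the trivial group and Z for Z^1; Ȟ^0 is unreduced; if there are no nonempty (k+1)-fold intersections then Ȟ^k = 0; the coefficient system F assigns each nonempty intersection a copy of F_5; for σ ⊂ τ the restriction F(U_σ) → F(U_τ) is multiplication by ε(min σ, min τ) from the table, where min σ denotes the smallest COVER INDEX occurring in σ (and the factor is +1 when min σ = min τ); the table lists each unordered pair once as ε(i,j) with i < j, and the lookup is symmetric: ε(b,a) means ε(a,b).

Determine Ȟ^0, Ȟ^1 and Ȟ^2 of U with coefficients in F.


Ȟ^0 = Z/5; Ȟ^1 = 0; Ȟ^2 = 0

nerve simplices:
  U1={{p3},{p1,p3},{p2,p3},{p3,p4},{p3,p5},{p3,p6},{p1,p2,p3},{p2,p3,p6},{p3,p4,p5}} U2={{p1},{p2},{p4},{p1,p2},{p1,p3},{p1,p6},{p2,p3},{p2,p4},{p2,p5},{p2,p6},{p3,p4},{p4,p5},{p4,p6},{p1,p2,p3},{p2,p3,p6},{p2,p4,p6},{p3,p4,p5}} U3={{p2},{p3},{p5},{p1,p2},{p1,p3},{p2,p3},{p2,p4},{p2,p5},{p2,p6},{p3,p4},{p3,p5},{p3,p6},{p4,p5},{p1,p2,p3},{p2,p3,p6},{p2,p4,p6},{p3,p4,p5}} U4={{p2},{p3},{p6},{p1,p2},{p1,p3},{p1,p6},{p2,p3},{p2,p4},{p2,p5},{p2,p6},{p3,p4},{p3,p5},{p3,p6},{p4,p6},{p1,p2,p3},{p2,p3,p6},{p2,p4,p6},{p3,p4,p5}}
  U12={{p1,p3},{p2,p3},{p3,p4},{p1,p2,p3},{p2,p3,p6},{p3,p4,p5}} U13={{p3},{p1,p3},{p2,p3},{p3,p4},{p3,p5},{p3,p6},{p1,p2,p3},{p2,p3,p6},{p3,p4,p5}} U14={{p3},{p1,p3},{p2,p3},{p3,p4},{p3,p5},{p3,p6},{p1,p2,p3},{p2,p3,p6},{p3,p4,p5}} U23={{p2},{p1,p2},{p1,p3},{p2,p3},{p2,p4},{p2,p5},{p2,p6},{p3,p4},{p4,p5},{p1,p2,p3},{p2,p3,p6},{p2,p4,p6},{p3,p4,p5}} U24={{p2},{p1,p2},{p1,p3},{p1,p6},{p2,p3},{p2,p4},{p2,p5},{p2,p6},{p3,p4},{p4,p6},{p1,p2,p3},{p2,p3,p6},{p2,p4,p6},{p3,p4,p5}} U34={{p2},{p3},{p1,p2},{p1,p3},{p2,p3},{p2,p4},{p2,p5},{p2,p6},{p3,p4},{p3,p5},{p3,p6},{p1,p2,p3},{p2,p3,p6},{p2,p4,p6},{p3,p4,p5}}
  U123={{p1,p3},{p2,p3},{p3,p4},{p1,p2,p3},{p2,p3,p6},{p3,p4,p5}} U124={{p1,p3},{p2,p3},{p3,p4},{p1,p2,p3},{p2,p3,p6},{p3,p4,p5}} U134={{p3},{p1,p3},{p2,p3},{p3,p4},{p3,p5},{p3,p6},{p1,p2,p3},{p2,p3,p6},{p3,p4,p5}} U234={{p2},{p1,p2},{p1,p3},{p2,p3},{p2,p4},{p2,p5},{p2,p6},{p3,p4},{p1,p2,p3},{p2,p3,p6},{p2,p4,p6},{p3,p4,p5}}
  U1234={{p1,p3},{p2,p3},{p3,p4},{p1,p2,p3},{p2,p3,p6},{p3,p4,p5}}
C dims 4,6,4,1; δ0: rk_F5 3; δ1: rk_F5 3; δ2: rk_F5 1
degree 0: 4−3−0 = 1 → Ȟ^0 ≅ Z/5
degree 1: 6−3−3 = 0 → Ȟ^1 ≅ 0
degree 2: 4−1−3 = 0 → Ȟ^2 ≅ 0


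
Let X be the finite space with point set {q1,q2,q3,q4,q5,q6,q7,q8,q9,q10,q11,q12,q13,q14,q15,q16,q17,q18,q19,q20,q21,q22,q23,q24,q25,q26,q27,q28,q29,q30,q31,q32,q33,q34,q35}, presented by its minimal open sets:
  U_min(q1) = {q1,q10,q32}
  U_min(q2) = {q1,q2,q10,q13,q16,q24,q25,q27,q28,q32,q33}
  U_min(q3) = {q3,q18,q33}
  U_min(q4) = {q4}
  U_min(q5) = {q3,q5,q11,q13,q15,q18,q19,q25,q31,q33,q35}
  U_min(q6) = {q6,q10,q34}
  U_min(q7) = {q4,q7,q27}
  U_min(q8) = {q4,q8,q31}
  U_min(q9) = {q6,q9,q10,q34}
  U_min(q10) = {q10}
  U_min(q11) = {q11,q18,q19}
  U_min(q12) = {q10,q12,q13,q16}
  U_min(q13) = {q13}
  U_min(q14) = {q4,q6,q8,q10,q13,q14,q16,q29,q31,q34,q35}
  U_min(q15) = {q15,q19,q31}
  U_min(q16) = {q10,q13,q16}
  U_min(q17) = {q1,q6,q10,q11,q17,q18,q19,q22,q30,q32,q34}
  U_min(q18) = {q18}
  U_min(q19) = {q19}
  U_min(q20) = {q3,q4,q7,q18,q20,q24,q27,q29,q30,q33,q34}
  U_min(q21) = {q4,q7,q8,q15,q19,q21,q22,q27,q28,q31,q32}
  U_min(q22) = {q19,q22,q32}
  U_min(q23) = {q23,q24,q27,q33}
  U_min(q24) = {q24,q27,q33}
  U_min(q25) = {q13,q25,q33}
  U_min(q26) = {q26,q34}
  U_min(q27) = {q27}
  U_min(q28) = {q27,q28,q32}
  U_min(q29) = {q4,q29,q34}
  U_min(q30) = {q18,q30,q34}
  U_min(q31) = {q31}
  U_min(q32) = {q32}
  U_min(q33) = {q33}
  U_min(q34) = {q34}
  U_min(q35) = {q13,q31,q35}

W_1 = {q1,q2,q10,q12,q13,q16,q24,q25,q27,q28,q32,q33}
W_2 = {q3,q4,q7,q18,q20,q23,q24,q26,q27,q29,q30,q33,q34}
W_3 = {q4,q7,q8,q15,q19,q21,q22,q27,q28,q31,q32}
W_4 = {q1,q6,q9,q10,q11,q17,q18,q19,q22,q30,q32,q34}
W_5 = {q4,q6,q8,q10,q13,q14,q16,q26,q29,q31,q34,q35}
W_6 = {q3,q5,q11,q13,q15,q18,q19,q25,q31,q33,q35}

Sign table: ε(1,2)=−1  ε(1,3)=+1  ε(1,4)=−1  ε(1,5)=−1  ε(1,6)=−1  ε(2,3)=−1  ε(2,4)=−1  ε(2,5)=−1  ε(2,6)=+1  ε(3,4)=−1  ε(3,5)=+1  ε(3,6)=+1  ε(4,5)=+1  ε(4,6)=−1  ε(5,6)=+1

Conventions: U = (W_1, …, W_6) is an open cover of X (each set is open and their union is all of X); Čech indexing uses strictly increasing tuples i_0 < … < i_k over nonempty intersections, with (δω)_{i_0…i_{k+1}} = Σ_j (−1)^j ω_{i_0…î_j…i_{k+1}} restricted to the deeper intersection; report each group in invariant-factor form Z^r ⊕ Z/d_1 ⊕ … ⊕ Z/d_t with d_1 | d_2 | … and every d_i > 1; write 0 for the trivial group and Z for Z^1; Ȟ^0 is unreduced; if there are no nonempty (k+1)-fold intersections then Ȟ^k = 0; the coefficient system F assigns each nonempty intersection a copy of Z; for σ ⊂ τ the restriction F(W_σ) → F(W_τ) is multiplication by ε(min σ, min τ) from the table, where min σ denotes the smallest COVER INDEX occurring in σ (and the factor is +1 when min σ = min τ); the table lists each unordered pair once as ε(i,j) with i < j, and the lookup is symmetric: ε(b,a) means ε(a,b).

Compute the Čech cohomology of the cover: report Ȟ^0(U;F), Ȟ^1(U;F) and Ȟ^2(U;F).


nerve of the cover:
  W12={q24,q27,q33} W13={q27,q28,q32} W14={q1,q10,q32} W15={q10,q13,q16} W16={q13,q25,q33} W23={q4,q7,q27} W24={q18,q30,q34} W25={q4,q26,q29,q34} W26={q3,q18,q33} W34={q19,q22,q32} W35={q4,q8,q31} W36={q15,q19,q31} W45={q6,q10,q34} W46={q11,q18,q19} W56={q13,q31,q35}
  W123={q27} W126={q33} W134={q32} W145={q10} W156={q13} W235={q4} W245={q34} W246={q18} W346={q19} W356={q31}
C dims 6,15,10; δ0: rk 6, SNF 1^5·2; δ1: rk 9, SNF 1^9
Ȟ^0 = (6 − 6) − 0 = 0, so Ȟ^0 ≅ 0
Ȟ^1 = (15 − 9) − 6 = 0 plus torsion [2], so Ȟ^1 ≅ Z/2
Ȟ^2 = (10 − 0) − 9 = 1, so Ȟ^2 ≅ Z

Ȟ^0(U;F) ≅ 0, Ȟ^1(U;F) ≅ Z/2, Ȟ^2(U;F) ≅ Z


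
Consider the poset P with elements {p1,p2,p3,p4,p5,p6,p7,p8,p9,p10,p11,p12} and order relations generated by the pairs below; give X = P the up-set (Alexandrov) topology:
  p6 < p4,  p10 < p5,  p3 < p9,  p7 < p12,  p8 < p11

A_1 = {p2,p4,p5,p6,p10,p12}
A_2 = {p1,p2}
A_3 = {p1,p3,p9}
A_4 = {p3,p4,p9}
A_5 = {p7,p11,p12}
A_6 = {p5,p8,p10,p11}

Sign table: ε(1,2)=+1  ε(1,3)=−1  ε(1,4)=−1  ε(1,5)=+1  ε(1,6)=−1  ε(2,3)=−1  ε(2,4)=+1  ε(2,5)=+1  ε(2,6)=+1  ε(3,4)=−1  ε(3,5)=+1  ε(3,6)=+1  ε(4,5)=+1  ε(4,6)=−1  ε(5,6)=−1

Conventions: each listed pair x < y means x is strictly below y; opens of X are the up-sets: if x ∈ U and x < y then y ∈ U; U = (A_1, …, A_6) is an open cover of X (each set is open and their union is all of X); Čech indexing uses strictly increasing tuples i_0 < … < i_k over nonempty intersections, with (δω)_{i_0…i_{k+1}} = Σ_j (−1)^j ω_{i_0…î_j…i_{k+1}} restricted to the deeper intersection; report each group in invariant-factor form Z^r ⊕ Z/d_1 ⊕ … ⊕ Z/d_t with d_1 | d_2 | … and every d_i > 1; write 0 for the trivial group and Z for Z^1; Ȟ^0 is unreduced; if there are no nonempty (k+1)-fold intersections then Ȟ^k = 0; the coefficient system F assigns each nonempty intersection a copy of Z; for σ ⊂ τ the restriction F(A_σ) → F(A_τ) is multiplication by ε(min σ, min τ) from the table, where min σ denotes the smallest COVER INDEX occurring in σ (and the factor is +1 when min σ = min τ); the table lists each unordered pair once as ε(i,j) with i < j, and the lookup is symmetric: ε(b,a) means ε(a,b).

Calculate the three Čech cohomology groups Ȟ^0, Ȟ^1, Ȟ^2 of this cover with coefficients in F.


nerve of the cover:
  A12={p2} A14={p4} A15={p12} A16={p5,p10} A23={p1} A34={p3,p9} A56={p11}
C dims 6,7; δ0: rk 6, SNF 1^5·2
Ȟ^0 = (6 − 6) − 0 = 0, so Ȟ^0 ≅ 0
Ȟ^1 = (7 − 0) − 6 = 1 plus torsion [2], so Ȟ^1 ≅ Z ⊕ Z/2
Ȟ^2 = (0 − 0) − 0 = 0, so Ȟ^2 ≅ 0

Ȟ^0(U;F) ≅ 0; Ȟ^1(U;F) ≅ Z ⊕ Z/2; Ȟ^2(U;F) ≅ 0


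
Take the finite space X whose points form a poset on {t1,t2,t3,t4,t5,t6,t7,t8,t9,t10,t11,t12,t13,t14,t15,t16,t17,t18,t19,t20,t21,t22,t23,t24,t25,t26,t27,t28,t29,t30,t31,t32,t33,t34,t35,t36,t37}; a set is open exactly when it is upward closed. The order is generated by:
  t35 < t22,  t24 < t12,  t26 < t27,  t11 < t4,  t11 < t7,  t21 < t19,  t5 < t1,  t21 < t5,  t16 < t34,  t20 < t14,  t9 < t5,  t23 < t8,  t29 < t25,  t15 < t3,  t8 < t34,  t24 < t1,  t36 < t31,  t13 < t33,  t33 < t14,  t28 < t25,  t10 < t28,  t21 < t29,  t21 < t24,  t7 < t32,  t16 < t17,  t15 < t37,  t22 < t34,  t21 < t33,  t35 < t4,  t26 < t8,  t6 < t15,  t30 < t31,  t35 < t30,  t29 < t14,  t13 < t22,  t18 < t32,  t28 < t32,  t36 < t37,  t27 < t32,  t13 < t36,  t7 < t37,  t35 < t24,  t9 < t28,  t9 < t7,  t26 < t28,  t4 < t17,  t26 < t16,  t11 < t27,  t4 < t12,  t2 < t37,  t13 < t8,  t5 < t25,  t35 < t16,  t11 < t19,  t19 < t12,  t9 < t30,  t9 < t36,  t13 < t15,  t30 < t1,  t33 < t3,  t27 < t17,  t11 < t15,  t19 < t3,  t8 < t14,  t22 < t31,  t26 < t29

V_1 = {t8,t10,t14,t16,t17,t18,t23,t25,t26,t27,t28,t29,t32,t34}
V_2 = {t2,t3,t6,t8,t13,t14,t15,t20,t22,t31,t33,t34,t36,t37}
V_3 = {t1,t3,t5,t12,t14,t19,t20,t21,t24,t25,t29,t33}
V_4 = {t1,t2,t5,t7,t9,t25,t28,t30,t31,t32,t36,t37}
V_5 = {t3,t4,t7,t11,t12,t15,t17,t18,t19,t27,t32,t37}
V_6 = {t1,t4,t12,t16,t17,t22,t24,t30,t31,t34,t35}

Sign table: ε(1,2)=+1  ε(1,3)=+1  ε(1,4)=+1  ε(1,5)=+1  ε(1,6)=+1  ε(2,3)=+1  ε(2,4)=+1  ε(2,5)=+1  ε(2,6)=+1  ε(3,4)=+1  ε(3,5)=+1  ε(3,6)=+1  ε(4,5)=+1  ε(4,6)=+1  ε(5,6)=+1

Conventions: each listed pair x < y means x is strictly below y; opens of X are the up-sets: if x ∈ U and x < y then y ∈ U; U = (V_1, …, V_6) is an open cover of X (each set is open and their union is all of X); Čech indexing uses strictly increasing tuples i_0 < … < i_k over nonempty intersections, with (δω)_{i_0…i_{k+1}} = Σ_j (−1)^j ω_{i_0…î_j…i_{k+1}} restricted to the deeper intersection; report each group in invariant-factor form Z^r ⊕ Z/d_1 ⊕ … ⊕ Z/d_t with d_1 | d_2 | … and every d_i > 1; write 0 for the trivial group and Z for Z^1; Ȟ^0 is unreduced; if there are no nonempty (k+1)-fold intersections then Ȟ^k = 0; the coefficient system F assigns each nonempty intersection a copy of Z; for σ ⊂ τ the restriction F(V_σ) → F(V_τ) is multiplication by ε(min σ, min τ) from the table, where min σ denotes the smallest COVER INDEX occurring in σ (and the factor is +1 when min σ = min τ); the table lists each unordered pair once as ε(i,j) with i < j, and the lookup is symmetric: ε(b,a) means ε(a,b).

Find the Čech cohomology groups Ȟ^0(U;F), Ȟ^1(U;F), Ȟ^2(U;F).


Ȟ^0 = Z, Ȟ^1 = 0 and Ȟ^2 = Z/2

nerve simplices:
  V12={t8,t14,t34} V13={t14,t25,t29} V14={t25,t28,t32} V15={t17,t18,t27,t32} V16={t16,t17,t34} V23={t3,t14,t20,t33} V24={t2,t31,t36,t37} V25={t3,t15,t37} V26={t22,t31,t34} V34={t1,t5,t25} V35={t3,t12,t19} V36={t1,t12,t24} V45={t7,t32,t37} V46={t1,t30,t31} V56={t4,t12,t17}
  V123={t14} V126={t34} V134={t25} V145={t32} V156={t17} V235={t3} V245={t37} V246={t31} V346={t1} V356={t12}
C dims 6,15,10; δ0: rk 5, SNF 1^5; δ1: rk 10, SNF 1^9·2
degree 0: 6−5−0 = 1 → Ȟ^0 ≅ Z
degree 1: 15−10−5 = 0 → Ȟ^1 ≅ 0
degree 2: 10−0−10 = 0 plus torsion [2] → Ȟ^2 ≅ Z/2


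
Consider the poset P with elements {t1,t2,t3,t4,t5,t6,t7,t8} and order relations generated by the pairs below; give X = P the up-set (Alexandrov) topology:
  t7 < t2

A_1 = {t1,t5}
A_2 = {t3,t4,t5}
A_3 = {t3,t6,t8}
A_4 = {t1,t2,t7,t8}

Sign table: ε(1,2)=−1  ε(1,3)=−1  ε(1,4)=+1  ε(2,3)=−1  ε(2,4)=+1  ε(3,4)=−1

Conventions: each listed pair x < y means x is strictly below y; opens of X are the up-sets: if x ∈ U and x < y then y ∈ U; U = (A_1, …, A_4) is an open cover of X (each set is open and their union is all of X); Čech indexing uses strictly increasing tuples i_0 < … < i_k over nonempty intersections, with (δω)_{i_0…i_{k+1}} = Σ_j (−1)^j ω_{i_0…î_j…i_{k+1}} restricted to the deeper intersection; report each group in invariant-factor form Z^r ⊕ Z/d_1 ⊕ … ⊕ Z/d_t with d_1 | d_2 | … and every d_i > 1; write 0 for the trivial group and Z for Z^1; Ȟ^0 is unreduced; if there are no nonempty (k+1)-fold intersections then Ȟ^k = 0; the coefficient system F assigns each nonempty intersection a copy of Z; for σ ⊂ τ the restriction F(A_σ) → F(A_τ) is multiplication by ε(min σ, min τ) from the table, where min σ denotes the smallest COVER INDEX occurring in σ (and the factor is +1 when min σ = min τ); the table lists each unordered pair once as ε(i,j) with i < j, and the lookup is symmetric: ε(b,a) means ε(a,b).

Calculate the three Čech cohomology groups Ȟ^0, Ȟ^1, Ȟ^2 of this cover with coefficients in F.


Ȟ^0 = 0; Ȟ^1 = Z/2; Ȟ^2 = 0

nonempty overlaps:
  A12={t5} A14={t1} A23={t3} A34={t8}
C dims 4,4; δ0: rk 4, SNF 1^3·2
degree 0: 4−4−0 = 0 → Ȟ^0 ≅ 0
degree 1: 4−0−4 = 0 plus torsion [2] → Ȟ^1 ≅ Z/2
degree 2: 0−0−0 = 0 → Ȟ^2 ≅ 0


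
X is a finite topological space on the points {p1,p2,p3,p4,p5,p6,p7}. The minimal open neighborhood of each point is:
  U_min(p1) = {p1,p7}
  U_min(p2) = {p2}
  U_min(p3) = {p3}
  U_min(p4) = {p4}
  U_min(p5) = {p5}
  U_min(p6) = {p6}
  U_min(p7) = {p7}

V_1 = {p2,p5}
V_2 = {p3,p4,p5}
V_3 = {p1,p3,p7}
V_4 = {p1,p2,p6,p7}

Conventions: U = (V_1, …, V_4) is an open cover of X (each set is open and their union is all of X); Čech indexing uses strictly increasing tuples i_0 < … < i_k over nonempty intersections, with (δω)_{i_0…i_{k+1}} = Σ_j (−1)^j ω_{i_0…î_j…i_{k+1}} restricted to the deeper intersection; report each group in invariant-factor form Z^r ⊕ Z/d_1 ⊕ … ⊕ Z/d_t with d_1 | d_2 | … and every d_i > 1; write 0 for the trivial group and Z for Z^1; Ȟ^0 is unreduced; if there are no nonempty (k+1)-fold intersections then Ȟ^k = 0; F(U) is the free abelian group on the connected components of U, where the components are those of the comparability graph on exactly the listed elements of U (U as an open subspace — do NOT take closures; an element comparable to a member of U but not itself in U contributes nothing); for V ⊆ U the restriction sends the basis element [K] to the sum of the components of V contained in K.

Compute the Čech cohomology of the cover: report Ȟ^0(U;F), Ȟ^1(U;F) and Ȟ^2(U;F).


cover nerve:
  V12={p5} V14={p2} V23={p3} V34={p1,p7}
components per intersection:
  V1: {p2} {p5}
  V2: {p3} {p4} {p5}
  V3: {p1,p7} {p3}
  V4: {p1,p7} {p2} {p6}
  V12: {p5}
  V14: {p2}
  V23: {p3}
  V34: {p1,p7}
C dims 10,4; δ0: rk 4, SNF 1^4
Ȟ^0: (10−4)−0=6 ⇒ Z^6
Ȟ^1: (4−0)−4=0 ⇒ 0
Ȟ^2: (0−0)−0=0 ⇒ 0

Ȟ^0(U;F) ≅ Z^6, Ȟ^1(U;F) ≅ 0, Ȟ^2(U;F) ≅ 0


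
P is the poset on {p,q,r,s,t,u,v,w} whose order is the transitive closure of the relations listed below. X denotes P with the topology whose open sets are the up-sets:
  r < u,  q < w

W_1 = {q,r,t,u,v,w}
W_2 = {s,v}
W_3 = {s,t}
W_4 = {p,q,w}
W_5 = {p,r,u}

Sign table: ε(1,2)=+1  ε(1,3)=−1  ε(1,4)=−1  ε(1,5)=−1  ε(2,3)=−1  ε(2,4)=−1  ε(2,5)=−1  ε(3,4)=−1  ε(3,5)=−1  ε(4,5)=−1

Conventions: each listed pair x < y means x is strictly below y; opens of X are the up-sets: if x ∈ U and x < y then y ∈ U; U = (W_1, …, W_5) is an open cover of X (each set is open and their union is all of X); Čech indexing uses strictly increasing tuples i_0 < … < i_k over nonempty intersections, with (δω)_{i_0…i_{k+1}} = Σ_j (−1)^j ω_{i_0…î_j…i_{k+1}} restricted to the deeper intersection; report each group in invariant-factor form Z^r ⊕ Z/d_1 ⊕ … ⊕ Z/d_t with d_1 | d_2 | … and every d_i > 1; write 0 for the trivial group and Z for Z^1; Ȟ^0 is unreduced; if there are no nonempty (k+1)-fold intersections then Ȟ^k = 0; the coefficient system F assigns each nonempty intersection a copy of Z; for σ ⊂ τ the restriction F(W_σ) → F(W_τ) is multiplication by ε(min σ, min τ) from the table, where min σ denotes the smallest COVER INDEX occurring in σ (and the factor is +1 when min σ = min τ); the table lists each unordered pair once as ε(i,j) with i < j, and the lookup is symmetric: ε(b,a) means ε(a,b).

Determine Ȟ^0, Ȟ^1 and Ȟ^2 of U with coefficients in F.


intersection data:
  W12={v} W13={t} W14={q,w} W15={r,u} W23={s} W45={p}
C dims 5,6; δ0: rk 5, SNF 1^4·2
Ȟ^0 = (5 − 5) − 0 = 0, so Ȟ^0 ≅ 0
Ȟ^1 = (6 − 0) − 5 = 1 plus torsion [2], so Ȟ^1 ≅ Z ⊕ Z/2
Ȟ^2 = (0 − 0) − 0 = 0, so Ȟ^2 ≅ 0

Ȟ^0 ≅ 0, Ȟ^1 ≅ Z ⊕ Z/2, Ȟ^2 ≅ 0


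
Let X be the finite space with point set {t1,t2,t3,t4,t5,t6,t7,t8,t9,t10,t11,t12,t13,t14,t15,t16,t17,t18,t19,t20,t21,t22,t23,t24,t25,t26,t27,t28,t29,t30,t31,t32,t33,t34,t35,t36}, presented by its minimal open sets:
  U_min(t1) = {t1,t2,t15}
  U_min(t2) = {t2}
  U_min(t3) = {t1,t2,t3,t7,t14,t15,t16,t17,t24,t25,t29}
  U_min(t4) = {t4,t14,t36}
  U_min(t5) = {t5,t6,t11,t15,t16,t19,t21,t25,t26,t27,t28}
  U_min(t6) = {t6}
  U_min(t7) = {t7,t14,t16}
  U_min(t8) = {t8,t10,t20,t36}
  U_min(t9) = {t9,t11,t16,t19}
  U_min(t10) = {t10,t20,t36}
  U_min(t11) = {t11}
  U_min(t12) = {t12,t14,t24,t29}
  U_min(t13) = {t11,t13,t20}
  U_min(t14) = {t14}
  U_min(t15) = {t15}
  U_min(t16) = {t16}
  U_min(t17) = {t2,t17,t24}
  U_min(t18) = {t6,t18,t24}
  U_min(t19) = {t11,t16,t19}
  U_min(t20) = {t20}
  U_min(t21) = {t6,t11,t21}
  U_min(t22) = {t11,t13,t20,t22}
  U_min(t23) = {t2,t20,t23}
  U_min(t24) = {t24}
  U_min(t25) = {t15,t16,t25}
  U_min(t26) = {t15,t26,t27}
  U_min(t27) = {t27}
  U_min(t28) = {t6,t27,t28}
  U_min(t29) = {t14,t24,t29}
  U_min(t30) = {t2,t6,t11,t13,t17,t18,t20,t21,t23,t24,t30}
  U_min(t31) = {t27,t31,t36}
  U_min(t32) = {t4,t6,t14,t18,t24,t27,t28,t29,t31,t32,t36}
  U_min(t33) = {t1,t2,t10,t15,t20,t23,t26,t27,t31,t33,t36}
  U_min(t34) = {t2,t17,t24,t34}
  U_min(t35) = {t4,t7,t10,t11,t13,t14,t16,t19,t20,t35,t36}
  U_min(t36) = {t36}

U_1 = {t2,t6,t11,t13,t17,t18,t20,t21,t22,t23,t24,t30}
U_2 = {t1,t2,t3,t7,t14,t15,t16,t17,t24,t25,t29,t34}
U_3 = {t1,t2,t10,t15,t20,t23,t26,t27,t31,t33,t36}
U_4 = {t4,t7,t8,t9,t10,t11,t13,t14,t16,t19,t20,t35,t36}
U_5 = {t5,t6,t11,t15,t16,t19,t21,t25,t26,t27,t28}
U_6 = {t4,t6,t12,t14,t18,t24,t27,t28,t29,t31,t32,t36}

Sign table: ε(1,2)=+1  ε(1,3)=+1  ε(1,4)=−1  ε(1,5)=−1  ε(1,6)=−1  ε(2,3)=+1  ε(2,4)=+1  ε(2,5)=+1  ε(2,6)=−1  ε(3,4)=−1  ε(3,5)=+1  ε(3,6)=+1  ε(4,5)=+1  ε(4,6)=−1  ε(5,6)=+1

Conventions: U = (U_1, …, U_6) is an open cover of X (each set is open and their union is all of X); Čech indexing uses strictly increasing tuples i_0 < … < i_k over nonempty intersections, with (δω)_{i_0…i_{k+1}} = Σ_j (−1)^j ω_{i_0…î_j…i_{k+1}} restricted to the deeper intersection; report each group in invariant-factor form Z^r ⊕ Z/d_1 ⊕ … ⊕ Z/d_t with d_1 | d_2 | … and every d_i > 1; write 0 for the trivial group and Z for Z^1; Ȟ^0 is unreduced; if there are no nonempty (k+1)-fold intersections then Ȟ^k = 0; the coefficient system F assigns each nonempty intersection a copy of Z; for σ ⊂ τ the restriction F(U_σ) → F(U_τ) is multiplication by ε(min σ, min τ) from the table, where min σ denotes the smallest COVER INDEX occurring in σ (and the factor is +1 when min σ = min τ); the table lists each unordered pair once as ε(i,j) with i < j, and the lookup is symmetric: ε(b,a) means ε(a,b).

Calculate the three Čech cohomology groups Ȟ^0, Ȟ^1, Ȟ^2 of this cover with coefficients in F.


cover nerve:
  U12={t2,t17,t24} U13={t2,t20,t23} U14={t11,t13,t20} U15={t6,t11,t21} U16={t6,t18,t24} U23={t1,t2,t15} U24={t7,t14,t16} U25={t15,t16,t25} U26={t14,t24,t29} U34={t10,t20,t36} U35={t15,t26,t27} U36={t27,t31,t36} U45={t11,t16,t19} U46={t4,t14,t36} U56={t6,t27,t28}
  U123={t2} U126={t24} U134={t20} U145={t11} U156={t6} U235={t15} U245={t16} U246={t14} U346={t36} U356={t27}
C dims 6,15,10; δ0: rk 6, SNF 1^5·2; δ1: rk 9, SNF 1^9
Ȟ^0: (6−6)−0=0 ⇒ 0
Ȟ^1: (15−9)−6=0 plus torsion [2] ⇒ Z/2
Ȟ^2: (10−0)−9=1 ⇒ Z

Ȟ^0(U;F) ≅ 0,  Ȟ^1(U;F) ≅ Z/2,  Ȟ^2(U;F) ≅ Z


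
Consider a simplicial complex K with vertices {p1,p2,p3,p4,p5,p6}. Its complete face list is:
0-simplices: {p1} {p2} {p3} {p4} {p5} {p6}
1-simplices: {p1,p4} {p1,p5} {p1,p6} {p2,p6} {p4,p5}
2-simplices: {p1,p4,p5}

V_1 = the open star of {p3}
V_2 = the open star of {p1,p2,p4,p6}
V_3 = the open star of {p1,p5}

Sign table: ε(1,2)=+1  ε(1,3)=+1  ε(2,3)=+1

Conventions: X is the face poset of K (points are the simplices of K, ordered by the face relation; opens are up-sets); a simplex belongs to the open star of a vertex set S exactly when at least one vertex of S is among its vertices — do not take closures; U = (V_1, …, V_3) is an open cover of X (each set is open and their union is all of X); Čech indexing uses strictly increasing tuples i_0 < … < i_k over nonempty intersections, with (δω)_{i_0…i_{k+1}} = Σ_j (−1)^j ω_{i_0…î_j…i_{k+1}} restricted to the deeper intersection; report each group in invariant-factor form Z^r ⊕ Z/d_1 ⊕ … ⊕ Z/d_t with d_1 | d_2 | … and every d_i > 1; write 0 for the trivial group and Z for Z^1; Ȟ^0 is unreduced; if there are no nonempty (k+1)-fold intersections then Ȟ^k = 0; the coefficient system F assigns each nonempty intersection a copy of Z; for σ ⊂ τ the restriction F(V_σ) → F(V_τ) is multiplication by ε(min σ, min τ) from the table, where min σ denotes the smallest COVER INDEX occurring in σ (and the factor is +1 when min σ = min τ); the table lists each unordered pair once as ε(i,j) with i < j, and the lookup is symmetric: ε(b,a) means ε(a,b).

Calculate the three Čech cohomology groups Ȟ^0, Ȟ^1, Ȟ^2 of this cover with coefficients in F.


Ȟ^0 ≅ Z^2, Ȟ^1 ≅ 0, Ȟ^2 ≅ 0

nonempty overlaps:
  V1={{p3}} V2={{p1},{p2},{p4},{p6},{p1,p4},{p1,p5},{p1,p6},{p2,p6},{p4,p5},{p1,p4,p5}} V3={{p1},{p5},{p1,p4},{p1,p5},{p1,p6},{p4,p5},{p1,p4,p5}}
  V23={{p1},{p1,p4},{p1,p5},{p1,p6},{p4,p5},{p1,p4,p5}}
C dims 3,1; δ0: rk 1, SNF 1^1
degree 0: 3−1−0 = 2 → Ȟ^0 ≅ Z^2
degree 1: 1−0−1 = 0 → Ȟ^1 ≅ 0
degree 2: 0−0−0 = 0 → Ȟ^2 ≅ 0


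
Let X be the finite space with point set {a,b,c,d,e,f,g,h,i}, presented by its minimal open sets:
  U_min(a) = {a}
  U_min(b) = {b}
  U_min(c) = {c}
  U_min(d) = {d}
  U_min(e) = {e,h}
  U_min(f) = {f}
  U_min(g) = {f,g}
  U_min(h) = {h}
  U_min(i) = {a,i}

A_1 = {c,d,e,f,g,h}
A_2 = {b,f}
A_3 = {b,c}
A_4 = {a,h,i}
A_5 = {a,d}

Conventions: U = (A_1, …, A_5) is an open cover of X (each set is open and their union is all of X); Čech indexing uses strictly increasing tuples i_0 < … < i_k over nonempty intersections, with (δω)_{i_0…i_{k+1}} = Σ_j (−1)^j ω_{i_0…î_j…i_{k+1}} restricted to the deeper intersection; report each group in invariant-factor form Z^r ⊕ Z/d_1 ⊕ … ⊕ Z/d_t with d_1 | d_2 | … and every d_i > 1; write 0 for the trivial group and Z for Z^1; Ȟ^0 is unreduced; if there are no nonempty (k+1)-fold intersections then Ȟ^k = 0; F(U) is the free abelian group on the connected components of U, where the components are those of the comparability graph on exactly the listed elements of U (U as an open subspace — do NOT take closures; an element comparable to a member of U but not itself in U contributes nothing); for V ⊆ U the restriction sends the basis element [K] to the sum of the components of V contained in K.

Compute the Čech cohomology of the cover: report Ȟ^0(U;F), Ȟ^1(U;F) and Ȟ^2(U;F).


cover nerve:
  A12={f} A13={c} A14={h} A15={d} A23={b} A45={a}
components per intersection:
  A1: {c} {d} {e,h} {f,g}
  A2: {b} {f}
  A3: {b} {c}
  A4: {a,i} {h}
  A5: {a} {d}
  A12: {f}
  A13: {c}
  A14: {h}
  A15: {d}
  A23: {b}
  A45: {a}
C dims 12,6; δ0: rk 6, SNF 1^6
Ȟ^0: (12−6)−0=6 ⇒ Z^6
Ȟ^1: (6−0)−6=0 ⇒ 0
Ȟ^2: (0−0)−0=0 ⇒ 0

Ȟ^0(U;F) ≅ Z^6; Ȟ^1(U;F) ≅ 0; Ȟ^2(U;F) ≅ 0


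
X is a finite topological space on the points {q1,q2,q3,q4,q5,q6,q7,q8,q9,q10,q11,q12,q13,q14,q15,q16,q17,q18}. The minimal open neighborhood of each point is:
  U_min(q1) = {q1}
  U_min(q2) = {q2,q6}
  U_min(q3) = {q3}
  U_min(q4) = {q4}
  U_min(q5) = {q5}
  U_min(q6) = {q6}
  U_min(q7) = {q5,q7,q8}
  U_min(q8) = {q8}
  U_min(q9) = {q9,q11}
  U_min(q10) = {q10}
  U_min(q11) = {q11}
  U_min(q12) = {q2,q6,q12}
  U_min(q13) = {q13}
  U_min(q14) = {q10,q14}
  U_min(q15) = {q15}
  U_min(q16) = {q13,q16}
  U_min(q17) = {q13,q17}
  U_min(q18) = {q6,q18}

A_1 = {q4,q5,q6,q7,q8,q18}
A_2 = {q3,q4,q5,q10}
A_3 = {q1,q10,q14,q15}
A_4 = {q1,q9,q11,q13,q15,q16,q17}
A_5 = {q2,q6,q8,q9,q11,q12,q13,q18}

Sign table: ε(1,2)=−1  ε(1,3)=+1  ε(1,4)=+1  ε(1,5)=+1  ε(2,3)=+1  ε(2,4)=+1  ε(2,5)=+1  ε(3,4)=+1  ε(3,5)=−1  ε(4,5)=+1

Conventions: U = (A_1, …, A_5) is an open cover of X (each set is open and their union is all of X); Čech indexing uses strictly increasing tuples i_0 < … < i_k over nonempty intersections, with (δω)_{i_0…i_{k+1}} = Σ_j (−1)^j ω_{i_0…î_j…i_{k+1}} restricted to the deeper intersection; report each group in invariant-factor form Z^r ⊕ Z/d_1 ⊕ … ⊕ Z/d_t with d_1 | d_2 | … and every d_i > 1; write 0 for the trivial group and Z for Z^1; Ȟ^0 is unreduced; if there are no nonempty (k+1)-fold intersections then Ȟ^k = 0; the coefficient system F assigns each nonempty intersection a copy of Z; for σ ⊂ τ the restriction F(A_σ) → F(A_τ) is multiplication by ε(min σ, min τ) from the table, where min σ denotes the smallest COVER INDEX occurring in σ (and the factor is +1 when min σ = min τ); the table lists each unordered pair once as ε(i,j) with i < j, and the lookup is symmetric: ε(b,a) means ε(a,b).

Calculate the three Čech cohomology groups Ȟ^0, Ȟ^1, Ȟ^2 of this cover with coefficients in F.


Ȟ^0(U;F) ≅ 0; Ȟ^1(U;F) ≅ Z/2; Ȟ^2(U;F) ≅ 0

cover nerve:
  A12={q4,q5} A15={q6,q8,q18} A23={q10} A34={q1,q15} A45={q9,q11,q13}
C dims 5,5; δ0: rk 5, SNF 1^4·2
Ȟ^0: (5−5)−0=0 ⇒ 0
Ȟ^1: (5−0)−5=0 plus torsion [2] ⇒ Z/2
Ȟ^2: (0−0)−0=0 ⇒ 0


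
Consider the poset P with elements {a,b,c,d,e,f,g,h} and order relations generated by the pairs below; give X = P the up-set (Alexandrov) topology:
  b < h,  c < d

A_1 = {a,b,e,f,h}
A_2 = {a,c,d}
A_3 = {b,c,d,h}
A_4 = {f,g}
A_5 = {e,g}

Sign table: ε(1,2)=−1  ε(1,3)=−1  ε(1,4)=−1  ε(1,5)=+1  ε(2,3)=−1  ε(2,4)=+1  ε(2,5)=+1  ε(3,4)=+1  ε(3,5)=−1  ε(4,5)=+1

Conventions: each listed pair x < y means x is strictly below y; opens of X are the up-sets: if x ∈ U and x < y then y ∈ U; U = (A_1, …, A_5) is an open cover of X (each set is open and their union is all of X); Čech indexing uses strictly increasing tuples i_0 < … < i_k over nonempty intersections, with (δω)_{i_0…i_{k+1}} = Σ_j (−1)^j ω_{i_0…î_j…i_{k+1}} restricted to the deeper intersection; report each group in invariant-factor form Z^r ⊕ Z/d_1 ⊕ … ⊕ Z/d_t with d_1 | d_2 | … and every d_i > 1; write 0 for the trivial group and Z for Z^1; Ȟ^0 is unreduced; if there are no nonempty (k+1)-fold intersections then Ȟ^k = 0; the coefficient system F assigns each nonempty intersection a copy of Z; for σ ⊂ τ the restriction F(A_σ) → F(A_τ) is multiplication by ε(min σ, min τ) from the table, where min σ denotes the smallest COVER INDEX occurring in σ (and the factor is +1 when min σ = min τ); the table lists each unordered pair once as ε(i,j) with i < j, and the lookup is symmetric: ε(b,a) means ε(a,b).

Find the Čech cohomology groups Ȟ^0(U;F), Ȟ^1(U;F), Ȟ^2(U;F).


Ȟ^0 ≅ 0,  Ȟ^1 ≅ Z ⊕ Z/2,  Ȟ^2 ≅ 0

nerve simplices:
  A12={a} A13={b,h} A14={f} A15={e} A23={c,d} A45={g}
C dims 5,6; δ0: rk 5, SNF 1^4·2
degree 0: 5−5−0 = 0 → Ȟ^0 ≅ 0
degree 1: 6−0−5 = 1 plus torsion [2] → Ȟ^1 ≅ Z ⊕ Z/2
degree 2: 0−0−0 = 0 → Ȟ^2 ≅ 0


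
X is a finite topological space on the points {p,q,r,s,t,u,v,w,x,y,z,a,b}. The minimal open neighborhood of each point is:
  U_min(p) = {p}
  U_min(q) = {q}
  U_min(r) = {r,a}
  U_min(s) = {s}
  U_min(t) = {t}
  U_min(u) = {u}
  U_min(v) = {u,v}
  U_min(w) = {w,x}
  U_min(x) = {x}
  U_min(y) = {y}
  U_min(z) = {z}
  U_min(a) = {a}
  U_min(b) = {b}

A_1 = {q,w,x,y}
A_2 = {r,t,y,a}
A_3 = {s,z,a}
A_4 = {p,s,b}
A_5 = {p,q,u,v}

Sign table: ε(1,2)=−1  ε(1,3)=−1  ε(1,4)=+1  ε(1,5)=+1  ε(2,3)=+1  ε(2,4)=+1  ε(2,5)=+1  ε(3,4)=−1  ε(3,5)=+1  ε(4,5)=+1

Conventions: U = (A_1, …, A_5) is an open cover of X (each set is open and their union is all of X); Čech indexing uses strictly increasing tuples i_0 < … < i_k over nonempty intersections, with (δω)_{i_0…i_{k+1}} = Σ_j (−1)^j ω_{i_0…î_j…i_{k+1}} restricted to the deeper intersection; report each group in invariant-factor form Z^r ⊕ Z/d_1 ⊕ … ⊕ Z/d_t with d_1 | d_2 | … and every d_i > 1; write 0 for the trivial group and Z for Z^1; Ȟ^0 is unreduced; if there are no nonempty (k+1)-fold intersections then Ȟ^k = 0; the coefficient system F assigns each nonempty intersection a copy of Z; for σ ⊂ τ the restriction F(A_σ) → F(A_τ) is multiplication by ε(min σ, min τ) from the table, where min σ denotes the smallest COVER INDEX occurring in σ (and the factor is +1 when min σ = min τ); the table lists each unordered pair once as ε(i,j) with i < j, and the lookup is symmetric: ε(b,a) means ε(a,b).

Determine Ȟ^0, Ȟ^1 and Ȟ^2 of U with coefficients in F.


Ȟ^0(U;F) ≅ Z, Ȟ^1(U;F) ≅ Z, Ȟ^2(U;F) ≅ 0

cover nerve:
  A12={y} A15={q} A23={a} A34={s} A45={p}
C dims 5,5; δ0: rk 4, SNF 1^4
Ȟ^0: (5−4)−0=1 ⇒ Z
Ȟ^1: (5−0)−4=1 ⇒ Z
Ȟ^2: (0−0)−0=0 ⇒ 0


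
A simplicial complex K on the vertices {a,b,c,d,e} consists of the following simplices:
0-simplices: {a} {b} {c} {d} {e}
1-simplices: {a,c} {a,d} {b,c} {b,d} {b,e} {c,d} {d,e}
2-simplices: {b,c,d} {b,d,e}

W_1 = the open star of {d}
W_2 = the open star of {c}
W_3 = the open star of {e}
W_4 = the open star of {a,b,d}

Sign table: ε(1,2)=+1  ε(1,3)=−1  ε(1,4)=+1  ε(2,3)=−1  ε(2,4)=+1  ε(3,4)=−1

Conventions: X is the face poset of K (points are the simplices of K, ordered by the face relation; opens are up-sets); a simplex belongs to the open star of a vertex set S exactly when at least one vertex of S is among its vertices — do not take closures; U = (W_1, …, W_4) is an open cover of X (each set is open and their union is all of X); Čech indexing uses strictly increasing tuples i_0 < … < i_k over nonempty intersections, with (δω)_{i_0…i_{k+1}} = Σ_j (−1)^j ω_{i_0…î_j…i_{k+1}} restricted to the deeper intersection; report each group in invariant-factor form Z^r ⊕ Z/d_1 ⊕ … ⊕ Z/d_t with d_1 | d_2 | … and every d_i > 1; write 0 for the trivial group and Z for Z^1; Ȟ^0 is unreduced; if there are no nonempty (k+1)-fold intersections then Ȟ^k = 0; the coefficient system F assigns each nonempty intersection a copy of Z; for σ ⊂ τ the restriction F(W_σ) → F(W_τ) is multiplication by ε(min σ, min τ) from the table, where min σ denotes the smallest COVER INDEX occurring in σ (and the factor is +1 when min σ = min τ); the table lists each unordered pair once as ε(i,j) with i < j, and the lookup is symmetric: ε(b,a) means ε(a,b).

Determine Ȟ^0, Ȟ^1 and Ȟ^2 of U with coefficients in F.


nerve simplices:
  W1={{d},{a,d},{b,d},{c,d},{d,e},{b,c,d},{b,d,e}} W2={{c},{a,c},{b,c},{c,d},{b,c,d}} W3={{e},{b,e},{d,e},{b,d,e}} W4={{a},{b},{d},{a,c},{a,d},{b,c},{b,d},{b,e},{c,d},{d,e},{b,c,d},{b,d,e}}
  W12={{c,d},{b,c,d}} W13={{d,e},{b,d,e}} W14={{d},{a,d},{b,d},{c,d},{d,e},{b,c,d},{b,d,e}} W24={{a,c},{b,c},{c,d},{b,c,d}} W34={{b,e},{d,e},{b,d,e}}
  W124={{c,d},{b,c,d}} W134={{d,e},{b,d,e}}
C dims 4,5,2; δ0: rk 3, SNF 1^3; δ1: rk 2, SNF 1^2
degree 0: 4−3−0 = 1 → Ȟ^0 ≅ Z
degree 1: 5−2−3 = 0 → Ȟ^1 ≅ 0
degree 2: 2−0−2 = 0 → Ȟ^2 ≅ 0

Ȟ^0 ≅ Z; Ȟ^1 ≅ 0; Ȟ^2 ≅ 0


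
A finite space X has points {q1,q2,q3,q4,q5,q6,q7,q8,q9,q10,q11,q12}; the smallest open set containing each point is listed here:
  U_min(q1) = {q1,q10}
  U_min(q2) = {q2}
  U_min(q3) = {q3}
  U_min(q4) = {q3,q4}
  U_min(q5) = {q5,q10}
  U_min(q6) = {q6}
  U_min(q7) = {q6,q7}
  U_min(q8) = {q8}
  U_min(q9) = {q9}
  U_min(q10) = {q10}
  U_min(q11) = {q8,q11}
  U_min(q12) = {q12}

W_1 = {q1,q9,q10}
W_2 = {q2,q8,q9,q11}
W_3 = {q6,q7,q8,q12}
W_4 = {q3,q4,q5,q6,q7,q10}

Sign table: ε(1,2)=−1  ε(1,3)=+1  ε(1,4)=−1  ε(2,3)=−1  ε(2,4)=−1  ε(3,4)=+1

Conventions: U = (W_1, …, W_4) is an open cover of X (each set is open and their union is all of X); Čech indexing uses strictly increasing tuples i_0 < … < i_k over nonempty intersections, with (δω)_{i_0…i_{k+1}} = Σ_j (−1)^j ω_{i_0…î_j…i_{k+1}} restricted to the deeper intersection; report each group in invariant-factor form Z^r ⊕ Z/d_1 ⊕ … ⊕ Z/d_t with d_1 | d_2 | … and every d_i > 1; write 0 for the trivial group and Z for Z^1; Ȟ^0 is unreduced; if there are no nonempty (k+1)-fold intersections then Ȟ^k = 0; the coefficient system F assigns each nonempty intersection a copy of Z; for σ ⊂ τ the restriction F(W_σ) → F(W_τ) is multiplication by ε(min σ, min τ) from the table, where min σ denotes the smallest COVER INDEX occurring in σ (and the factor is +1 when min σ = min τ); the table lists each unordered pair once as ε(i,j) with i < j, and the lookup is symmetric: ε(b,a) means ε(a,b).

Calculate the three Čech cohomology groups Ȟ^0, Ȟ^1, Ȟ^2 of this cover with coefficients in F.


Ȟ^0(U;F) ≅ 0, Ȟ^1(U;F) ≅ Z/2 and Ȟ^2(U;F) ≅ 0

intersection data:
  W12={q9} W14={q10} W23={q8} W34={q6,q7}
C dims 4,4; δ0: rk 4, SNF 1^3·2
Ȟ^0 = (4 − 4) − 0 = 0, so Ȟ^0 ≅ 0
Ȟ^1 = (4 − 0) − 4 = 0 plus torsion [2], so Ȟ^1 ≅ Z/2
Ȟ^2 = (0 − 0) − 0 = 0, so Ȟ^2 ≅ 0
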